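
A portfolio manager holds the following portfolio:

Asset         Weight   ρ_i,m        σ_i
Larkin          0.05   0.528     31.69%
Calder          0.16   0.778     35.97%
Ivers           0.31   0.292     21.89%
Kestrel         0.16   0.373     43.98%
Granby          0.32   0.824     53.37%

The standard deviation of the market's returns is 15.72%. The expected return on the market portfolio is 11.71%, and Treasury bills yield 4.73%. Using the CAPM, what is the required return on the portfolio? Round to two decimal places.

15.38%

β_Larkin = 0.528 × 31.69% / 15.72% = 1.0644
β_Calder = 0.778 × 35.97% / 15.72% = 1.7802
β_Ivers = 0.292 × 21.89% / 15.72% = 0.4066
β_Kestrel = 0.373 × 43.98% / 15.72% = 1.0435
β_Granby = 0.824 × 53.37% / 15.72% = 2.7975
β_P = Σ w_i β_i = 0.05×1.0644 + 0.16×1.7802 + 0.31×0.4066 + 0.16×1.0435 + 0.32×2.7975 = 1.5263
MRP = 11.71% − 4.73% = 6.98%
E(R_P) = R_f + β_P × MRP = 4.73% + 1.5263 × 6.98% = 15.38%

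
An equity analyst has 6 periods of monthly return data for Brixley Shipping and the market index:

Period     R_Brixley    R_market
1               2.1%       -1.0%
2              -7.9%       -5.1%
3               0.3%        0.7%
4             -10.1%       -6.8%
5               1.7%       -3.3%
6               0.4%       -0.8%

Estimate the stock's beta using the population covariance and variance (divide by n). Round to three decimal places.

1.573

Mean R_i = (2.1 − 7.9 + 0.3 − 10.1 + 1.7 + 0.4) / 6 = -2.2500%
Mean R_m = (-1.0 − 5.1 + 0.7 − 6.8 − 3.3 − 0.8) / 6 = -2.7167%
Σ(R_i − R̄_i)(R_m − R̄_m) = 64.4750  ⇒  Cov = 64.4750 / 6 = 10.7458
Σ(R_m − R̄_m)² = 40.9883  ⇒  Var(R_m) = 40.9883 / 6 = 6.8314
β = Cov / Var(R_m) = 10.7458 / 6.8314 = 1.5730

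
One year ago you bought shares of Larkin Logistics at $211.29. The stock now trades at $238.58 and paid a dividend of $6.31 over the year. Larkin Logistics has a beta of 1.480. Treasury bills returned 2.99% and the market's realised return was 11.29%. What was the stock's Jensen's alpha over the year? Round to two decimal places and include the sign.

Realised HPR = (P1 + D1 − P0) / P0 = (238.58 + 6.31 − 211.29) / 211.29 = 33.60 / 211.29 = 15.9023%
MRP = 11.29% − 2.99% = 8.30%
CAPM required = R_f + β·MRP = 2.99% + 1.480 × 8.30% = 15.27400%
α = realised − required = 15.9023% − 15.27400% = +0.63%

+0.63%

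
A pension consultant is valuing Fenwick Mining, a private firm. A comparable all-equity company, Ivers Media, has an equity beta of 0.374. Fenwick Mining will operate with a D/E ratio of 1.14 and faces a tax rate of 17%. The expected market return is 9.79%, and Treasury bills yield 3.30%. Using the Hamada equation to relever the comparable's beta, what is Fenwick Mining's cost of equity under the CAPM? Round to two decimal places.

β_L = β_U × [1 + (1 − t)(D/E)] = 0.374 × [1 + (1 − 0.17) × 1.14]
    = 0.374 × [1 + 0.83 × 1.14] = 0.374 × 1.9462 = 0.7279
MRP = 9.79% − 3.30% = 6.49%
E(R) = R_f + β_L × MRP = 3.30% + 0.7279 × 6.49% = 8.02%

8.02%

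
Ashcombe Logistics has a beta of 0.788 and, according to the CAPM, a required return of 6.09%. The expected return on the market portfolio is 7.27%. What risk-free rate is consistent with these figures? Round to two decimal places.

E(R) = R_f + β(E(R_m) − R_f) = R_f(1 − β) + β·E(R_m)
6.09% = R_f × (1 − 0.788) + 0.788 × 7.27%
6.09% = R_f × 0.212 + 5.72876%
R_f = (6.09% − 5.72876%) / 0.212 = 1.70%

1.70%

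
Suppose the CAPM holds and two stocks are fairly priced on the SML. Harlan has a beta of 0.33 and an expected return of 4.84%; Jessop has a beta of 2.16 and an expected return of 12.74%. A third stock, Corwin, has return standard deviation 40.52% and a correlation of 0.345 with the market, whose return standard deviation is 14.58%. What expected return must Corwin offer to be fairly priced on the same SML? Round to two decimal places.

7.55%

MRP = (12.74% − 4.84%) / (2.16 − 0.33) = 4.3169%
R_f = 4.84% − 0.33 × 4.3169% = 3.4154%
β_Corwin = ρ·σ_i/σ_m = 0.345 × 40.52 / 14.58 = 0.9588
E(R_Corwin) = R_f + β × MRP = 3.4154% + 0.9588 × 4.3169% = 7.55%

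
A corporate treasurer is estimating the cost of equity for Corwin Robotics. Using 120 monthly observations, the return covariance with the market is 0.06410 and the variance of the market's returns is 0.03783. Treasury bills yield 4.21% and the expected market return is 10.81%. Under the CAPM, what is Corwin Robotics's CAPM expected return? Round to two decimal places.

15.39%

β = Cov(R_i, R_m) / Var(R_m) = 0.06410 / 0.03783 = 1.6944
MRP = 10.81% − 4.21% = 6.60%
E(R) = R_f + β × MRP = 4.21% + 1.6944 × 6.60% = 15.39%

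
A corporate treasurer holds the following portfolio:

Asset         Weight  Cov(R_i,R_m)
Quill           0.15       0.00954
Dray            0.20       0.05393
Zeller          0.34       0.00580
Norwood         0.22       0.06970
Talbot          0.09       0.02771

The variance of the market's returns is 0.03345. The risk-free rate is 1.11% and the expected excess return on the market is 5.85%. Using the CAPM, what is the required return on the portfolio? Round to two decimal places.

β_Quill = 0.00954 / 0.03345 = 0.2852
β_Dray = 0.05393 / 0.03345 = 1.6123
β_Zeller = 0.00580 / 0.03345 = 0.1734
β_Norwood = 0.06970 / 0.03345 = 2.0837
β_Talbot = 0.02771 / 0.03345 = 0.8284
β_P = Σ w_i β_i = 0.15×0.2852 + 0.20×1.6123 + 0.34×0.1734 + 0.22×2.0837 + 0.09×0.8284 = 0.9572
E(R_P) = R_f + β_P × MRP = 1.11% + 0.9572 × 5.85% = 6.71%

6.71%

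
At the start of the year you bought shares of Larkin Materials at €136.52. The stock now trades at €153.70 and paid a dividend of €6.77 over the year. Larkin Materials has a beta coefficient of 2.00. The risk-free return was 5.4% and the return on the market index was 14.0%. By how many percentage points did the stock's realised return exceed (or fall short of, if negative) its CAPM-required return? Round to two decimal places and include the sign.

Realised HPR = (P1 + D1 − P0) / P0 = (153.70 + 6.77 − 136.52) / 136.52 = 23.95 / 136.52 = 17.5432%
MRP = 14.0% − 5.4% = 8.60%
CAPM required = R_f + β·MRP = 5.4% + 2.00 × 8.6% = 22.6000%
α = realised − required = 17.5432% − 22.6000% = -5.06%

-5.06%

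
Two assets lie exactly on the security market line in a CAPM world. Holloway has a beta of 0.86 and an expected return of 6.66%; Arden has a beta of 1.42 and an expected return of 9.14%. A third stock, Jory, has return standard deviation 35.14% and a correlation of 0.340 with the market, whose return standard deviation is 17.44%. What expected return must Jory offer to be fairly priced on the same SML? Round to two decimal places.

MRP = (9.14% − 6.66%) / (1.42 − 0.86) = 4.4286%
R_f = 6.66% − 0.86 × 4.4286% = 2.8514%
β_Jory = ρ·σ_i/σ_m = 0.340 × 35.14 / 17.44 = 0.6851
E(R_Jory) = R_f + β × MRP = 2.8514% + 0.6851 × 4.4286% = 5.89%

5.89%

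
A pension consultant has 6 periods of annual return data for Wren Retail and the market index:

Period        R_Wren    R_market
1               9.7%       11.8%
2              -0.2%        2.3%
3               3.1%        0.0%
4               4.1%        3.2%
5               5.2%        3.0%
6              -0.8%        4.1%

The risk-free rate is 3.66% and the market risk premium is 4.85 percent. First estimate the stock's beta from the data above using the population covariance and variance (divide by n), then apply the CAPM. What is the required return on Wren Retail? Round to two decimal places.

Mean R_i = (9.7 − 0.2 + 3.1 + 4.1 + 5.2 − 0.8) / 6 = 3.5167%
Mean R_m = (11.8 + 2.3 + 0.0 + 3.2 + 3.0 + 4.1) / 6 = 4.0667%
Σ(R_i − R̄_i)(R_m − R̄_m) = 53.6333  ⇒  Cov = 53.6333 / 6 = 8.9389
Σ(R_m − R̄_m)² = 81.3533  ⇒  Var(R_m) = 81.3533 / 6 = 13.5589
β = Cov / Var(R_m) = 8.9389 / 13.5589 = 0.6593
E(R) = R_f + β × MRP = 3.66% + 0.6593 × 4.85% = 6.86%

6.86%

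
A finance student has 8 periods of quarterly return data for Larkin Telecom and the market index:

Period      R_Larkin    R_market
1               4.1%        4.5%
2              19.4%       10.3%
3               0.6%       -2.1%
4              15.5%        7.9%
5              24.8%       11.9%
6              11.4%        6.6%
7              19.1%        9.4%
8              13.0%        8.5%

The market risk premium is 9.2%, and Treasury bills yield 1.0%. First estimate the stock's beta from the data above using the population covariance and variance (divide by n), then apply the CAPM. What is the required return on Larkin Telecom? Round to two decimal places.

Mean R_i = (4.1 + 19.4 + 0.6 + 15.5 + 24.8 + 11.4 + 19.1 + 13.0) / 8 = 13.4875%
Mean R_m = (4.5 + 10.3 − 2.1 + 7.9 + 11.9 + 6.6 + 9.4 + 8.5) / 8 = 7.1250%
Σ(R_i − R̄_i)(R_m − R̄_m) = 231.0725  ⇒  Cov = 231.0725 / 8 = 28.8841
Σ(R_m − R̄_m)² = 132.8150  ⇒  Var(R_m) = 132.8150 / 8 = 16.6019
β = Cov / Var(R_m) = 28.8841 / 16.6019 = 1.7398
E(R) = R_f + β × MRP = 1.0% + 1.7398 × 9.2% = 17.01%

17.01%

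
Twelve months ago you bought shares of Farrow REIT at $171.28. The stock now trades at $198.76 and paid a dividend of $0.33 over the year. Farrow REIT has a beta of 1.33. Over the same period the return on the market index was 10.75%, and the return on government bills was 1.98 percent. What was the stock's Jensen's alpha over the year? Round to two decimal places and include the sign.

Realised HPR = (P1 + D1 − P0) / P0 = (198.76 + 0.33 − 171.28) / 171.28 = 27.81 / 171.28 = 16.2366%
MRP = 10.75% − 1.98% = 8.77%
CAPM required = R_f + β·MRP = 1.98% + 1.33 × 8.77% = 13.6441%
α = realised − required = 16.2366% − 13.6441% = +2.59%

+2.59%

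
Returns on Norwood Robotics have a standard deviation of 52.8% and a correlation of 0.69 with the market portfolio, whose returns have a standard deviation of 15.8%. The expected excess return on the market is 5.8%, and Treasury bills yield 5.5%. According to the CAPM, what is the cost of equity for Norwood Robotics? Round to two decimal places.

18.87%

β = ρ × σ_i / σ_m = 0.69 × 52.8% / 15.8% = 2.3058
E(R) = 5.5% + 2.3058 × 5.8% = 18.87%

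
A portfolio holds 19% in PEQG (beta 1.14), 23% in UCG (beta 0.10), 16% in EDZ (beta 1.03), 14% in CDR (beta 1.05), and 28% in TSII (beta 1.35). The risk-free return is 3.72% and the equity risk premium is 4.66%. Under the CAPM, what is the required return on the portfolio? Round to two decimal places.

β_P = Σ w_i β_i = 0.19×1.14 + 0.23×0.10 + 0.16×1.03 + 0.14×1.05 + 0.28×1.35 = 0.9294
E(R_P) = R_f + β_P × MRP = 3.72% + 0.9294 × 4.66% = 8.05%

8.05%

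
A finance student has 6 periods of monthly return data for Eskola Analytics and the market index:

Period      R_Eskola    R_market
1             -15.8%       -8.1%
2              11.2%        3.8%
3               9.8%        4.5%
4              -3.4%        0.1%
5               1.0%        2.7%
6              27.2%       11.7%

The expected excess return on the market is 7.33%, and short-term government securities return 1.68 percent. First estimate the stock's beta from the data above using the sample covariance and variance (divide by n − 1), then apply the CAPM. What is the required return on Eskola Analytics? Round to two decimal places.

17.91%

Mean R_i = (-15.8 + 11.2 + 9.8 − 3.4 + 1.0 + 27.2) / 6 = 5.0000%
Mean R_m = (-8.1 + 3.8 + 4.5 + 0.1 + 2.7 + 11.7) / 6 = 2.4500%
Σ(R_i − R̄_i)(R_m − R̄_m) = 461.7400  ⇒  Cov = 461.7400 / 5 = 92.3480
Σ(R_m − R̄_m)² = 208.4750  ⇒  Var(R_m) = 208.4750 / 5 = 41.6950
β = Cov / Var(R_m) = 92.3480 / 41.6950 = 2.2148
E(R) = R_f + β × MRP = 1.68% + 2.2148 × 7.33% = 17.91%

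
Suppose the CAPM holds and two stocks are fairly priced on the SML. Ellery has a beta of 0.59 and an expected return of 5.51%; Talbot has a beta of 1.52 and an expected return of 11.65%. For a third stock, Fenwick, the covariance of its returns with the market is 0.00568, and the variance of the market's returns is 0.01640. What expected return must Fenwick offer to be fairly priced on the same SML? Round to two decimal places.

MRP = (11.65% − 5.51%) / (1.52 − 0.59) = 6.6022%
R_f = 5.51% − 0.59 × 6.6022% = 1.6147%
β_Fenwick = Cov / Var(R_m) = 0.00568 / 0.01640 = 0.3463
E(R_Fenwick) = R_f + β × MRP = 1.6147% + 0.3463 × 6.6022% = 3.90%

3.90%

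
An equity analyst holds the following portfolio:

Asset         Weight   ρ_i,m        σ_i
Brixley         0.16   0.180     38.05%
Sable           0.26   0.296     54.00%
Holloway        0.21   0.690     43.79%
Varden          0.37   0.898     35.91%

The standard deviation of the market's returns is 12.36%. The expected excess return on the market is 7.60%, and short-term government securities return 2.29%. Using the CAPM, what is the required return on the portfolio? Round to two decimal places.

16.76%

β_Brixley = 0.180 × 38.05% / 12.36% = 0.5541
β_Sable = 0.296 × 54.00% / 12.36% = 1.2932
β_Holloway = 0.690 × 43.79% / 12.36% = 2.4446
β_Varden = 0.898 × 35.91% / 12.36% = 2.6090
β_P = Σ w_i β_i = 0.16×0.5541 + 0.26×1.2932 + 0.21×2.4446 + 0.37×2.6090 = 1.9036
E(R_P) = R_f + β_P × MRP = 2.29% + 1.9036 × 7.60% = 16.76%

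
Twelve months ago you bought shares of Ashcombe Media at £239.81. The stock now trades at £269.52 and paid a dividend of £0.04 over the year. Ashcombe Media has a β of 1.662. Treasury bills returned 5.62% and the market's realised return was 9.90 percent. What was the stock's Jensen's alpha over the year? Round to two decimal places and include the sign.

Realised HPR = (P1 + D1 − P0) / P0 = (269.52 + 0.04 − 239.81) / 239.81 = 29.75 / 239.81 = 12.4057%
MRP = 9.90% − 5.62% = 4.28%
CAPM required = R_f + β·MRP = 5.62% + 1.662 × 4.28% = 12.73336%
α = realised − required = 12.4057% − 12.73336% = -0.33%

-0.33%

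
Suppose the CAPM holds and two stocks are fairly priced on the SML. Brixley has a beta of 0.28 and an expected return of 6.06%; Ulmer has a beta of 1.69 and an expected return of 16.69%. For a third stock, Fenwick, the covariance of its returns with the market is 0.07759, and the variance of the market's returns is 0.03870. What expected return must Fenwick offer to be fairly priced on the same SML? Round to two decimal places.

19.06%

MRP = (16.69% − 6.06%) / (1.69 − 0.28) = 7.5390%
R_f = 6.06% − 0.28 × 7.5390% = 3.9491%
β_Fenwick = Cov / Var(R_m) = 0.07759 / 0.03870 = 2.0049
E(R_Fenwick) = R_f + β × MRP = 3.9491% + 2.0049 × 7.5390% = 19.06%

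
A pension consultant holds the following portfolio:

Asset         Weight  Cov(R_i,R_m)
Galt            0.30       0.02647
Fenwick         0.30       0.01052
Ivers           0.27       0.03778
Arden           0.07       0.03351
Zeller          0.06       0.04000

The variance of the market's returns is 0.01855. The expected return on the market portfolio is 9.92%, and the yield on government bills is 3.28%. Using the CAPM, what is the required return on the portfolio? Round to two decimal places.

β_Galt = 0.02647 / 0.01855 = 1.4270
β_Fenwick = 0.01052 / 0.01855 = 0.5671
β_Ivers = 0.03778 / 0.01855 = 2.0367
β_Arden = 0.03351 / 0.01855 = 1.8065
β_Zeller = 0.04000 / 0.01855 = 2.1563
β_P = Σ w_i β_i = 0.30×1.4270 + 0.30×0.5671 + 0.27×2.0367 + 0.07×1.8065 + 0.06×2.1563 = 1.4040
MRP = 9.92% − 3.28% = 6.64%
E(R_P) = R_f + β_P × MRP = 3.28% + 1.4040 × 6.64% = 12.60%

12.60%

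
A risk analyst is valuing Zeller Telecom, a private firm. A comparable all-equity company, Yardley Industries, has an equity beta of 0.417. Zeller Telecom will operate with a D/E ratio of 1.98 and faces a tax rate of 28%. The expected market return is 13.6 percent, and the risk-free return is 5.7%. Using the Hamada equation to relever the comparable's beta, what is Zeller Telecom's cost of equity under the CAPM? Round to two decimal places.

13.69%

β_L = β_U × [1 + (1 − t)(D/E)] = 0.417 × [1 + (1 − 0.28) × 1.98]
    = 0.417 × [1 + 0.72 × 1.98] = 0.417 × 2.4256 = 1.0115
MRP = 13.6% − 5.7% = 7.90%
E(R) = R_f + β_L × MRP = 5.7% + 1.0115 × 7.9% = 13.69%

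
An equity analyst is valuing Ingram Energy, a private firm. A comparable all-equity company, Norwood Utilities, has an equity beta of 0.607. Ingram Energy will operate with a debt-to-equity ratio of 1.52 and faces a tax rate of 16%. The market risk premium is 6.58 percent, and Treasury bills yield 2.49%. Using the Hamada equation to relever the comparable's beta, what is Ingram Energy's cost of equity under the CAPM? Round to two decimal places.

β_L = β_U × [1 + (1 − t)(D/E)] = 0.607 × [1 + (1 − 0.16) × 1.52]
    = 0.607 × [1 + 0.84 × 1.52] = 0.607 × 2.2768 = 1.3820
E(R) = R_f + β_L × MRP = 2.49% + 1.3820 × 6.58% = 11.58%

11.58%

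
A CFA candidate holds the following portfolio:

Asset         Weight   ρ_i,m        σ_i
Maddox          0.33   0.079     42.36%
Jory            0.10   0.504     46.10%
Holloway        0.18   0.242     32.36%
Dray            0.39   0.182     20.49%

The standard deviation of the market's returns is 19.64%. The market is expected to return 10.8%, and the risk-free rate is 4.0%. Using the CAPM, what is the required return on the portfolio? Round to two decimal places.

β_Maddox = 0.079 × 42.36% / 19.64% = 0.1704
β_Jory = 0.504 × 46.10% / 19.64% = 1.1830
β_Holloway = 0.242 × 32.36% / 19.64% = 0.3987
β_Dray = 0.182 × 20.49% / 19.64% = 0.1899
β_P = Σ w_i β_i = 0.33×0.1704 + 0.10×1.1830 + 0.18×0.3987 + 0.39×0.1899 = 0.3204
MRP = 10.8% − 4.0% = 6.80%
E(R_P) = R_f + β_P × MRP = 4.0% + 0.3204 × 6.8% = 6.18%

6.18%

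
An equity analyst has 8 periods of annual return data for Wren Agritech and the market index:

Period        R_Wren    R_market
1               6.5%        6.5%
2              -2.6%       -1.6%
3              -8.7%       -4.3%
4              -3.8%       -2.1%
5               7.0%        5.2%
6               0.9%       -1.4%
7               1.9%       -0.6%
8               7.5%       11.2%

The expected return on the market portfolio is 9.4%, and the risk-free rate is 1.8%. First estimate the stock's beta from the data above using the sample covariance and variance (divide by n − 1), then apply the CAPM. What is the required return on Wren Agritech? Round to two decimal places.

9.18%

Mean R_i = (6.5 − 2.6 − 8.7 − 3.8 + 7.0 + 0.9 + 1.9 + 7.5) / 8 = 1.0875%
Mean R_m = (6.5 − 1.6 − 4.3 − 2.1 + 5.2 − 1.4 − 0.6 + 11.2) / 8 = 1.6125%
Σ(R_i − R̄_i)(R_m − R̄_m) = 195.7713  ⇒  Cov = 195.7713 / 7 = 27.9673
Σ(R_m − R̄_m)² = 201.7088  ⇒  Var(R_m) = 201.7088 / 7 = 28.8155
β = Cov / Var(R_m) = 27.9673 / 28.8155 = 0.9706
MRP = 9.4% − 1.8% = 7.60%
E(R) = R_f + β × MRP = 1.8% + 0.9706 × 7.6% = 9.18%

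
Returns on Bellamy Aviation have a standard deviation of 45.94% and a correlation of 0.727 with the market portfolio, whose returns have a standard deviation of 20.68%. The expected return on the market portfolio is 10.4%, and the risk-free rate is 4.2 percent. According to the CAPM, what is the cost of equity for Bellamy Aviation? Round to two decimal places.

14.21%

β = ρ × σ_i / σ_m = 0.727 × 45.94% / 20.68% = 1.6150
MRP = 10.4% − 4.2% = 6.20%
E(R) = 4.2% + 1.6150 × 6.2% = 14.21%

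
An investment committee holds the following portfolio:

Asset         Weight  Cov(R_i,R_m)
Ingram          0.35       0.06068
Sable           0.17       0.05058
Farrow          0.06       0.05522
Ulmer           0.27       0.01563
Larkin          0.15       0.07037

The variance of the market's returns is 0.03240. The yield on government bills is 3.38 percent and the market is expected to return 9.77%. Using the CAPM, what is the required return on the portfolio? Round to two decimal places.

β_Ingram = 0.06068 / 0.03240 = 1.8728
β_Sable = 0.05058 / 0.03240 = 1.5611
β_Farrow = 0.05522 / 0.03240 = 1.7043
β_Ulmer = 0.01563 / 0.03240 = 0.4824
β_Larkin = 0.07037 / 0.03240 = 2.1719
β_P = Σ w_i β_i = 0.35×1.8728 + 0.17×1.5611 + 0.06×1.7043 + 0.27×0.4824 + 0.15×2.1719 = 1.4792
MRP = 9.77% − 3.38% = 6.39%
E(R_P) = R_f + β_P × MRP = 3.38% + 1.4792 × 6.39% = 12.83%

12.83%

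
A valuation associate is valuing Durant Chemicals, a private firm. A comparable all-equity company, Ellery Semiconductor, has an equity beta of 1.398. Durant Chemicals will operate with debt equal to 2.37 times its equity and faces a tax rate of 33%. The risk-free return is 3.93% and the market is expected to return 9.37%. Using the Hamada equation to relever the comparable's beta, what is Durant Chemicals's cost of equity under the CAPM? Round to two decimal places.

23.61%

β_L = β_U × [1 + (1 − t)(D/E)] = 1.398 × [1 + (1 − 0.33) × 2.37]
    = 1.398 × [1 + 0.67 × 2.37] = 1.398 × 2.5879 = 3.6179
MRP = 9.37% − 3.93% = 5.44%
E(R) = R_f + β_L × MRP = 3.93% + 3.6179 × 5.44% = 23.61%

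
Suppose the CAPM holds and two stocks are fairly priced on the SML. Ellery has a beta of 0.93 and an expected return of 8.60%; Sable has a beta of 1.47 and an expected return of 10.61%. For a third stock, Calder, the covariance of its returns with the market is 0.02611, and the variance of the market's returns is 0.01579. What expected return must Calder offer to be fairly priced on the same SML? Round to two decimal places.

MRP = (10.61% − 8.60%) / (1.47 − 0.93) = 3.7222%
R_f = 8.60% − 0.93 × 3.7222% = 5.1384%
β_Calder = Cov / Var(R_m) = 0.02611 / 0.01579 = 1.6536
E(R_Calder) = R_f + β × MRP = 5.1384% + 1.6536 × 3.7222% = 11.29%

11.29%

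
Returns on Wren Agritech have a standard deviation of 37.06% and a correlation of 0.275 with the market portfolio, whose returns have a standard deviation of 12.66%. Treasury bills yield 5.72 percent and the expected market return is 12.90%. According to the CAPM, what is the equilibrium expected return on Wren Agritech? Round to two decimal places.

β = ρ × σ_i / σ_m = 0.275 × 37.06% / 12.66% = 0.8050
MRP = 12.90% − 5.72% = 7.18%
E(R) = 5.72% + 0.8050 × 7.18% = 11.50%

11.50%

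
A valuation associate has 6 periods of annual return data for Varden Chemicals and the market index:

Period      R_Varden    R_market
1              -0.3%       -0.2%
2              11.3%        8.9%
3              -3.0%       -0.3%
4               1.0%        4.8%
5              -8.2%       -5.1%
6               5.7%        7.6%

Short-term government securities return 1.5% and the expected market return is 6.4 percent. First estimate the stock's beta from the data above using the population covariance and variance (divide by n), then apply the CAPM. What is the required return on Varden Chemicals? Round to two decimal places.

7.39%

Mean R_i = (-0.3 + 11.3 − 3.0 + 1.0 − 8.2 + 5.7) / 6 = 1.0833%
Mean R_m = (-0.2 + 8.9 − 0.3 + 4.8 − 5.1 + 7.6) / 6 = 2.6167%
Σ(R_i − R̄_i)(R_m − R̄_m) = 174.4617  ⇒  Cov = 174.4617 / 6 = 29.0770
Σ(R_m − R̄_m)² = 145.0683  ⇒  Var(R_m) = 145.0683 / 6 = 24.1781
β = Cov / Var(R_m) = 29.0770 / 24.1781 = 1.2026
MRP = 6.4% − 1.5% = 4.90%
E(R) = R_f + β × MRP = 1.5% + 1.2026 × 4.9% = 7.39%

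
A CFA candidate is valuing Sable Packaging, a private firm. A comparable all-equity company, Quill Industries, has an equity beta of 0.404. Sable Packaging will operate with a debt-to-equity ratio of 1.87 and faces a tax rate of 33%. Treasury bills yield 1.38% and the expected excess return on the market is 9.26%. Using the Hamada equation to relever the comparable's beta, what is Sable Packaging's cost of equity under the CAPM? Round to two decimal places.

9.81%

β_L = β_U × [1 + (1 − t)(D/E)] = 0.404 × [1 + (1 − 0.33) × 1.87]
    = 0.404 × [1 + 0.67 × 1.87] = 0.404 × 2.2529 = 0.9102
E(R) = R_f + β_L × MRP = 1.38% + 0.9102 × 9.26% = 9.81%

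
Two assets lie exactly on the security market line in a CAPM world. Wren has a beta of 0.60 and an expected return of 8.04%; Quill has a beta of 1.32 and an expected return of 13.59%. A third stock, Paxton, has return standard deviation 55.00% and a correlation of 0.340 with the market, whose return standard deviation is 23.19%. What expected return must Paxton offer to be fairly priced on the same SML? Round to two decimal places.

9.63%

MRP = (13.59% − 8.04%) / (1.32 − 0.60) = 7.7083%
R_f = 8.04% − 0.60 × 7.7083% = 3.4150%
β_Paxton = ρ·σ_i/σ_m = 0.340 × 55.00 / 23.19 = 0.8064
E(R_Paxton) = R_f + β × MRP = 3.4150% + 0.8064 × 7.7083% = 9.63%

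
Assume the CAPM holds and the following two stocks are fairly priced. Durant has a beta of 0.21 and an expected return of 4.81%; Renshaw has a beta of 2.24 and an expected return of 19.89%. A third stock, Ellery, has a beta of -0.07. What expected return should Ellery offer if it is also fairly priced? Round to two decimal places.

2.73%

MRP (SML slope) = (19.89% − 4.81%) / (2.24 − 0.21) = 15.08% / 2.03 = 7.4286%
R_f (intercept) = 4.81% − 0.21 × 7.4286% = 3.2500%
E(R_Ellery) = R_f + β × MRP = 3.2500% + -0.07 × 7.4286% = 2.73%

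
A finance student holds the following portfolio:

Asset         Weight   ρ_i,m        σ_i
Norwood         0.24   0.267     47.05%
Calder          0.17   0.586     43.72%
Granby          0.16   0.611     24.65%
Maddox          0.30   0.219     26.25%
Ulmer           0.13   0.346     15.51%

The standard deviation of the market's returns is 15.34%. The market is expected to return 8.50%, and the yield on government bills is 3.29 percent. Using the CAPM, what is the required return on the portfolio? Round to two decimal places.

7.43%

β_Norwood = 0.267 × 47.05% / 15.34% = 0.8189
β_Calder = 0.586 × 43.72% / 15.34% = 1.6701
β_Granby = 0.611 × 24.65% / 15.34% = 0.9818
β_Maddox = 0.219 × 26.25% / 15.34% = 0.3748
β_Ulmer = 0.346 × 15.51% / 15.34% = 0.3498
β_P = Σ w_i β_i = 0.24×0.8189 + 0.17×1.6701 + 0.16×0.9818 + 0.30×0.3748 + 0.13×0.3498 = 0.7955
MRP = 8.50% − 3.29% = 5.21%
E(R_P) = R_f + β_P × MRP = 3.29% + 0.7955 × 5.21% = 7.43%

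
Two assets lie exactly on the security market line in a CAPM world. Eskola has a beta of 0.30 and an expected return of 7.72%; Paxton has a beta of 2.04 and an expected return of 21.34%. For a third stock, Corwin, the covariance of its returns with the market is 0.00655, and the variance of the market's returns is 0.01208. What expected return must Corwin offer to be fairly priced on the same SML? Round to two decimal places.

MRP = (21.34% − 7.72%) / (2.04 − 0.30) = 7.8276%
R_f = 7.72% − 0.30 × 7.8276% = 5.3717%
β_Corwin = Cov / Var(R_m) = 0.00655 / 0.01208 = 0.5422
E(R_Corwin) = R_f + β × MRP = 5.3717% + 0.5422 × 7.8276% = 9.62%

9.62%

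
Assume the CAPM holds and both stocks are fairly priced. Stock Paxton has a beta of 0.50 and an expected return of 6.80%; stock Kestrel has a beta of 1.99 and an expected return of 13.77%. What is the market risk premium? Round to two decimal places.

4.68%

Both satisfy E(R) = R_f + β·MRP, so the slope of the SML is
MRP = (13.77% − 6.80%) / (1.99 − 0.50) = 6.97% / 1.49 = 4.6779%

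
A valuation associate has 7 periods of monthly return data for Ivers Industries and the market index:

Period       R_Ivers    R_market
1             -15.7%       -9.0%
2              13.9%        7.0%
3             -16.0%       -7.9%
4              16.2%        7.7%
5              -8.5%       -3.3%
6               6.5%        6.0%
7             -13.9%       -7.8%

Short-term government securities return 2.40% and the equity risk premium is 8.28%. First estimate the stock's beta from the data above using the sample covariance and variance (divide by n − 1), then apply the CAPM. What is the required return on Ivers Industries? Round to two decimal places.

Mean R_i = (-15.7 + 13.9 − 16.0 + 16.2 − 8.5 + 6.5 − 13.9) / 7 = -2.5000%
Mean R_m = (-9.0 + 7.0 − 7.9 + 7.7 − 3.3 + 6.0 − 7.8) / 7 = -1.0429%
Σ(R_i − R̄_i)(R_m − R̄_m) = 646.9600  ⇒  Cov = 646.9600 / 6 = 107.8267
Σ(R_m − R̄_m)² = 351.8171  ⇒  Var(R_m) = 351.8171 / 6 = 58.6362
β = Cov / Var(R_m) = 107.8267 / 58.6362 = 1.8389
E(R) = R_f + β × MRP = 2.40% + 1.8389 × 8.28% = 17.63%

17.63%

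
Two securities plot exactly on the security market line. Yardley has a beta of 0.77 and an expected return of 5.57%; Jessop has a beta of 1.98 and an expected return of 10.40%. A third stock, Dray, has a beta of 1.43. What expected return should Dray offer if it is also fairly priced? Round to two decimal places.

MRP (SML slope) = (10.40% − 5.57%) / (1.98 − 0.77) = 4.83% / 1.21 = 3.9917%
R_f (intercept) = 5.57% − 0.77 × 3.9917% = 2.4964%
E(R_Dray) = R_f + β × MRP = 2.4964% + 1.43 × 3.9917% = 8.20%

8.20%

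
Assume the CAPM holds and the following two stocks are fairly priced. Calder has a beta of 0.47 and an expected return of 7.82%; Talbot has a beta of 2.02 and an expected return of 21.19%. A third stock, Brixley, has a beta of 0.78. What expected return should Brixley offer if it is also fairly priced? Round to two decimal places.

MRP (SML slope) = (21.19% − 7.82%) / (2.02 − 0.47) = 13.37% / 1.55 = 8.6258%
R_f (intercept) = 7.82% − 0.47 × 8.6258% = 3.7659%
E(R_Brixley) = R_f + β × MRP = 3.7659% + 0.78 × 8.6258% = 10.49%

10.49%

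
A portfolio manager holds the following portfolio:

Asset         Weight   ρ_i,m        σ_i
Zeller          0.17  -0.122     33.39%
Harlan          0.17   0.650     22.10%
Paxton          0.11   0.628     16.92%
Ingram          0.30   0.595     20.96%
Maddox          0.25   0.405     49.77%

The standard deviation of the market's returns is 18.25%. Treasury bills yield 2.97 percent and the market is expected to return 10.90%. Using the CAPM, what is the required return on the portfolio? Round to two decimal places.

β_Zeller = -0.122 × 33.39% / 18.25% = -0.2232
β_Harlan = 0.650 × 22.10% / 18.25% = 0.7871
β_Paxton = 0.628 × 16.92% / 18.25% = 0.5822
β_Ingram = 0.595 × 20.96% / 18.25% = 0.6834
β_Maddox = 0.405 × 49.77% / 18.25% = 1.1045
β_P = Σ w_i β_i = 0.17×-0.2232 + 0.17×0.7871 + 0.11×0.5822 + 0.30×0.6834 + 0.25×1.1045 = 0.6411
MRP = 10.90% − 2.97% = 7.93%
E(R_P) = R_f + β_P × MRP = 2.97% + 0.6411 × 7.93% = 8.05%

8.05%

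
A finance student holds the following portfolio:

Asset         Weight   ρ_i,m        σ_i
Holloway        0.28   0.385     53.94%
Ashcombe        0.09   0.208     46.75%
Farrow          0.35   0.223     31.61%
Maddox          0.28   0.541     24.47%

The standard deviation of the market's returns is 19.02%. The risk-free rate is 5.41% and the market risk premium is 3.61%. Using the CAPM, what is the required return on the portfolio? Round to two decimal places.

β_Holloway = 0.385 × 53.94% / 19.02% = 1.0918
β_Ashcombe = 0.208 × 46.75% / 19.02% = 0.5113
β_Farrow = 0.223 × 31.61% / 19.02% = 0.3706
β_Maddox = 0.541 × 24.47% / 19.02% = 0.6960
β_P = Σ w_i β_i = 0.28×1.0918 + 0.09×0.5113 + 0.35×0.3706 + 0.28×0.6960 = 0.6763
E(R_P) = R_f + β_P × MRP = 5.41% + 0.6763 × 3.61% = 7.85%

7.85%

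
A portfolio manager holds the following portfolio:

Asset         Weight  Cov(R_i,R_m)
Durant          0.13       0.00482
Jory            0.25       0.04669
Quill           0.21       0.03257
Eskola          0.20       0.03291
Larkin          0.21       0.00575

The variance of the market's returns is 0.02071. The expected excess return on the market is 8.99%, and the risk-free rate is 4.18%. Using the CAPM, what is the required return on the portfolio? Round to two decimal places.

15.87%

β_Durant = 0.00482 / 0.02071 = 0.2327
β_Jory = 0.04669 / 0.02071 = 2.2545
β_Quill = 0.03257 / 0.02071 = 1.5727
β_Eskola = 0.03291 / 0.02071 = 1.5891
β_Larkin = 0.00575 / 0.02071 = 0.2776
β_P = Σ w_i β_i = 0.13×0.2327 + 0.25×2.2545 + 0.21×1.5727 + 0.20×1.5891 + 0.21×0.2776 = 1.3003
E(R_P) = R_f + β_P × MRP = 4.18% + 1.3003 × 8.99% = 15.87%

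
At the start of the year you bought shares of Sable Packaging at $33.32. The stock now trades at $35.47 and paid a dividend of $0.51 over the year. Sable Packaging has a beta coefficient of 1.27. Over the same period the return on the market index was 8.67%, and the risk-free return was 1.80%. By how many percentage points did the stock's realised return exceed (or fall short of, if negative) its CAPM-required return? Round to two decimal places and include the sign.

Realised HPR = (P1 + D1 − P0) / P0 = (35.47 + 0.51 − 33.32) / 33.32 = 2.66 / 33.32 = 7.9832%
MRP = 8.67% − 1.80% = 6.87%
CAPM required = R_f + β·MRP = 1.80% + 1.27 × 6.87% = 10.5249%
α = realised − required = 7.9832% − 10.5249% = -2.54%

-2.54%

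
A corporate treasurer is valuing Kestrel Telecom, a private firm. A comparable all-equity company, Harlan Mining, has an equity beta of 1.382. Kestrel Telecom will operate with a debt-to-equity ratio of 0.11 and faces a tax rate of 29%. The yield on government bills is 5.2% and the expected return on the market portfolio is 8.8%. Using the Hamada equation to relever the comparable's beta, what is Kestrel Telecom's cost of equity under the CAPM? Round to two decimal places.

10.56%

β_L = β_U × [1 + (1 − t)(D/E)] = 1.382 × [1 + (1 − 0.29) × 0.11]
    = 1.382 × [1 + 0.71 × 0.11] = 1.382 × 1.0781 = 1.4899
MRP = 8.8% − 5.2% = 3.60%
E(R) = R_f + β_L × MRP = 5.2% + 1.4899 × 3.6% = 10.56%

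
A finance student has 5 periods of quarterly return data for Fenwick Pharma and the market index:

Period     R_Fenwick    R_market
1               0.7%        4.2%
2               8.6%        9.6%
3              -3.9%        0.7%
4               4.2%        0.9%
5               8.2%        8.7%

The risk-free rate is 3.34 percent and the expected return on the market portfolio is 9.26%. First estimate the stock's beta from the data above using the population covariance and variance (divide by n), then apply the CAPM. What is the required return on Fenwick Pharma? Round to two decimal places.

Mean R_i = (0.7 + 8.6 − 3.9 + 4.2 + 8.2) / 5 = 3.5600%
Mean R_m = (4.2 + 9.6 + 0.7 + 0.9 + 8.7) / 5 = 4.8200%
Σ(R_i − R̄_i)(R_m − R̄_m) = 72.0940  ⇒  Cov = 72.0940 / 5 = 14.4188
Σ(R_m − R̄_m)² = 70.6280  ⇒  Var(R_m) = 70.6280 / 5 = 14.1256
β = Cov / Var(R_m) = 14.4188 / 14.1256 = 1.0208
MRP = 9.26% − 3.34% = 5.92%
E(R) = R_f + β × MRP = 3.34% + 1.0208 × 5.92% = 9.38%

9.38%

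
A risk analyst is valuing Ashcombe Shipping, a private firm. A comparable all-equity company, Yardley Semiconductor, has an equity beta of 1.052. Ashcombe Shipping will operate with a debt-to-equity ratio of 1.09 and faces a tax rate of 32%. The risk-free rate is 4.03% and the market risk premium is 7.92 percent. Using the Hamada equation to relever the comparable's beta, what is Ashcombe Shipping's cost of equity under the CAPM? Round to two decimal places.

β_L = β_U × [1 + (1 − t)(D/E)] = 1.052 × [1 + (1 − 0.32) × 1.09]
    = 1.052 × [1 + 0.68 × 1.09] = 1.052 × 1.7412 = 1.8317
E(R) = R_f + β_L × MRP = 4.03% + 1.8317 × 7.92% = 18.54%

18.54%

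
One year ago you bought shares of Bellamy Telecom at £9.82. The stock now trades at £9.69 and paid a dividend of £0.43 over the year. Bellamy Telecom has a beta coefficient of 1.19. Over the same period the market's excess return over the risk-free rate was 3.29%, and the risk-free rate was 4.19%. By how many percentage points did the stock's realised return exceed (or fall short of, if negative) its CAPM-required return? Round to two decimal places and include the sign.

-5.05%

Realised HPR = (P1 + D1 − P0) / P0 = (9.69 + 0.43 − 9.82) / 9.82 = 0.30 / 9.82 = 3.0550%
CAPM required = R_f + β·MRP = 4.19% + 1.19 × 3.29% = 8.1051%
α = realised − required = 3.0550% − 8.1051% = -5.05%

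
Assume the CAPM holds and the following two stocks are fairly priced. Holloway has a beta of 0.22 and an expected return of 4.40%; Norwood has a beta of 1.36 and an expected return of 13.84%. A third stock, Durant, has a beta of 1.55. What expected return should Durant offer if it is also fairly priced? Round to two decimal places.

15.41%

MRP (SML slope) = (13.84% − 4.40%) / (1.36 − 0.22) = 9.44% / 1.14 = 8.2807%
R_f (intercept) = 4.40% − 0.22 × 8.2807% = 2.5782%
E(R_Durant) = R_f + β × MRP = 2.5782% + 1.55 × 8.2807% = 15.41%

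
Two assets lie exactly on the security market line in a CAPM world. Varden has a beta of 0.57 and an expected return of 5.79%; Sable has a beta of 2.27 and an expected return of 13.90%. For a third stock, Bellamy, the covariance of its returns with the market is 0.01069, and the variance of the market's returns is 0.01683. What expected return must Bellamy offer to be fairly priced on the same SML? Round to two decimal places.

MRP = (13.90% − 5.79%) / (2.27 − 0.57) = 4.7706%
R_f = 5.79% − 0.57 × 4.7706% = 3.0708%
β_Bellamy = Cov / Var(R_m) = 0.01069 / 0.01683 = 0.6352
E(R_Bellamy) = R_f + β × MRP = 3.0708% + 0.6352 × 4.7706% = 6.10%

6.10%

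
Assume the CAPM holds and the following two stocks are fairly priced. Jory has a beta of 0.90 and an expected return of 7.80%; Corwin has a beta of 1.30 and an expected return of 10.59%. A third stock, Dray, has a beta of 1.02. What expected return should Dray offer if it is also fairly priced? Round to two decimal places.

8.64%

MRP (SML slope) = (10.59% − 7.80%) / (1.30 − 0.90) = 2.79% / 0.40 = 6.9750%
R_f (intercept) = 7.80% − 0.90 × 6.9750% = 1.5225%
E(R_Dray) = R_f + β × MRP = 1.5225% + 1.02 × 6.9750% = 8.64%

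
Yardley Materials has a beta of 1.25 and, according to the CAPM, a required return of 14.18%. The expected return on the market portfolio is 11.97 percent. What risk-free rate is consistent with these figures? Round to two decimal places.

E(R) = R_f + β(E(R_m) − R_f) = R_f(1 − β) + β·E(R_m)
14.18% = R_f × (1 − 1.25) + 1.25 × 11.97%
14.18% = R_f × -0.25 + 14.9625%
R_f = (14.18% − 14.9625%) / -0.25 = 3.13%

3.13%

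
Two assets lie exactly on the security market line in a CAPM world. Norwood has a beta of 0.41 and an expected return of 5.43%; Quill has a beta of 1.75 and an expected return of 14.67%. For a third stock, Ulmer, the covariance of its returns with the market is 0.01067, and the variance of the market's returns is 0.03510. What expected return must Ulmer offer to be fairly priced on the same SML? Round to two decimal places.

MRP = (14.67% − 5.43%) / (1.75 − 0.41) = 6.8955%
R_f = 5.43% − 0.41 × 6.8955% = 2.6028%
β_Ulmer = Cov / Var(R_m) = 0.01067 / 0.03510 = 0.3040
E(R_Ulmer) = R_f + β × MRP = 2.6028% + 0.3040 × 6.8955% = 4.70%

4.70%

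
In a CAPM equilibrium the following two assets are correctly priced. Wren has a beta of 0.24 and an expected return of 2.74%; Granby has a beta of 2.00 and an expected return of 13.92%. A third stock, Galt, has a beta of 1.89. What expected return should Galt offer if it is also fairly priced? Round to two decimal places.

13.22%

MRP (SML slope) = (13.92% − 2.74%) / (2.00 − 0.24) = 11.18% / 1.76 = 6.3523%
R_f (intercept) = 2.74% − 0.24 × 6.3523% = 1.2154%
E(R_Galt) = R_f + β × MRP = 1.2154% + 1.89 × 6.3523% = 13.22%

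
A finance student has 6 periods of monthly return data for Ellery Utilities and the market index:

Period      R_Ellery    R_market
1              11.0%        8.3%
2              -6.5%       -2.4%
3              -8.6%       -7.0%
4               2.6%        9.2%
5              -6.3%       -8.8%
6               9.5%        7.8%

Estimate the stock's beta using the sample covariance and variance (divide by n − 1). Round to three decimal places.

Mean R_i = (11.0 − 6.5 − 8.6 + 2.6 − 6.3 + 9.5) / 6 = 0.2833%
Mean R_m = (8.3 − 2.4 − 7.0 + 9.2 − 8.8 + 7.8) / 6 = 1.1833%
Σ(R_i − R̄_i)(R_m − R̄_m) = 318.5483  ⇒  Cov = 318.5483 / 5 = 63.7097
Σ(R_m − R̄_m)² = 338.1683  ⇒  Var(R_m) = 338.1683 / 5 = 67.6337
β = Cov / Var(R_m) = 63.7097 / 67.6337 = 0.9420

0.942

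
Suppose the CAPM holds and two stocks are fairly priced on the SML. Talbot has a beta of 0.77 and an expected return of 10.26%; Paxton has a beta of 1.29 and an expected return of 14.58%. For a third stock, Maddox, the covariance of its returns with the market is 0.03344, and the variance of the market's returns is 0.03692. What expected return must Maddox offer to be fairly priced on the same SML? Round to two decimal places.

11.39%

MRP = (14.58% − 10.26%) / (1.29 − 0.77) = 8.3077%
R_f = 10.26% − 0.77 × 8.3077% = 3.8631%
β_Maddox = Cov / Var(R_m) = 0.03344 / 0.03692 = 0.9057
E(R_Maddox) = R_f + β × MRP = 3.8631% + 0.9057 × 8.3077% = 11.39%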